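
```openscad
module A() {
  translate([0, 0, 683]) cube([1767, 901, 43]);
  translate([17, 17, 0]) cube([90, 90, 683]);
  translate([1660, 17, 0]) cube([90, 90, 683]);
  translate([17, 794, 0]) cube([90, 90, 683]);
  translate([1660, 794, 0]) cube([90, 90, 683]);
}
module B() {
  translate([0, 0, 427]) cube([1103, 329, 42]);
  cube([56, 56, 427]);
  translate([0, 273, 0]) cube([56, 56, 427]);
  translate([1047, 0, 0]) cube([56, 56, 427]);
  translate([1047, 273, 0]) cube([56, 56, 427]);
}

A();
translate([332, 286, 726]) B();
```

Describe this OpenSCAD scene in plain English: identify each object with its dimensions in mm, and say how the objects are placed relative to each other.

A is a table: top 1767 mm (x) × 901 mm (y), 43 mm thick, upper face at z = 726 mm, on four 90×90 mm square legs, each inset 17 mm from the nearest pair of top edges, running from z = 0 to the bottom of the top.

B is a bench: a 1103×329 mm seat slab, 42 mm thick, top at z = 469 mm, on four 56×56 mm square legs flush with the seat corners and standing on z = 0.

The bench is on top of the table, centred.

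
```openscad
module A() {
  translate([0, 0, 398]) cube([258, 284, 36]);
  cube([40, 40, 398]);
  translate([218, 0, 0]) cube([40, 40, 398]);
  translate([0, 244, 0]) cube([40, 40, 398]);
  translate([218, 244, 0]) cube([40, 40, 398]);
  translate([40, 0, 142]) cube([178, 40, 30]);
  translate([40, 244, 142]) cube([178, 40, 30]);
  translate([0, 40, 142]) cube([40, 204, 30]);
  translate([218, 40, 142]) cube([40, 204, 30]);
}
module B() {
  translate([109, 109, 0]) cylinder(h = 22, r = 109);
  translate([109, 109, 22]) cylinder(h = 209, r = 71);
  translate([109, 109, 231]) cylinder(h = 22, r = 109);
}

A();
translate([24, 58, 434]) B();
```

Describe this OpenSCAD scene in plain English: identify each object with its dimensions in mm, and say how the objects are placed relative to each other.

A is a simple wooden stool: a rectangular seat 258 mm (x) by 284 mm (y), 36 mm thick, top face at z = 434 mm, on four square legs, each 40×40 mm in cross-section. The legs rest on z = 0, each flush with a corner of the seat. Four stretchers, 40 mm wide and 30 mm tall, connect adjacent legs with their undersides at z = 142 mm, each running between the inner faces of the legs it joins and aligned with the legs' outer faces on the other axis.

B is a spool: two coaxial disc flanges of radius 109 mm and thickness 22 mm, joined by a core cylinder of radius 71 mm and height 209 mm. The lower flange rests on z = 0 and the three cylinders share a vertical axis.

The spool is on top of the stool.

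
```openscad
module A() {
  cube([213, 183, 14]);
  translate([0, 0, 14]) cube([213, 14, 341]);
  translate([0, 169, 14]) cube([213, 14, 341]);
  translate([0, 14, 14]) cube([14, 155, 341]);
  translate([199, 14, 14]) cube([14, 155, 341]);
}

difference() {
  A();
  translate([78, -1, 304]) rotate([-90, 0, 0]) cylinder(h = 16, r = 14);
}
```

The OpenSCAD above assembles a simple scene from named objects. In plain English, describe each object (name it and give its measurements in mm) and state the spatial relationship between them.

A is an open storage box with external size 213×183×355 mm and wall thickness 14 mm (the base is also 14 mm thick). The base covers the whole footprint; the four walls stand on the base, with the y-facing walls full-width and the x-facing walls fitting between their inner faces.

The open box has a circular hole of radius 14 mm through its front wall, centred at (x = 78, z = 304).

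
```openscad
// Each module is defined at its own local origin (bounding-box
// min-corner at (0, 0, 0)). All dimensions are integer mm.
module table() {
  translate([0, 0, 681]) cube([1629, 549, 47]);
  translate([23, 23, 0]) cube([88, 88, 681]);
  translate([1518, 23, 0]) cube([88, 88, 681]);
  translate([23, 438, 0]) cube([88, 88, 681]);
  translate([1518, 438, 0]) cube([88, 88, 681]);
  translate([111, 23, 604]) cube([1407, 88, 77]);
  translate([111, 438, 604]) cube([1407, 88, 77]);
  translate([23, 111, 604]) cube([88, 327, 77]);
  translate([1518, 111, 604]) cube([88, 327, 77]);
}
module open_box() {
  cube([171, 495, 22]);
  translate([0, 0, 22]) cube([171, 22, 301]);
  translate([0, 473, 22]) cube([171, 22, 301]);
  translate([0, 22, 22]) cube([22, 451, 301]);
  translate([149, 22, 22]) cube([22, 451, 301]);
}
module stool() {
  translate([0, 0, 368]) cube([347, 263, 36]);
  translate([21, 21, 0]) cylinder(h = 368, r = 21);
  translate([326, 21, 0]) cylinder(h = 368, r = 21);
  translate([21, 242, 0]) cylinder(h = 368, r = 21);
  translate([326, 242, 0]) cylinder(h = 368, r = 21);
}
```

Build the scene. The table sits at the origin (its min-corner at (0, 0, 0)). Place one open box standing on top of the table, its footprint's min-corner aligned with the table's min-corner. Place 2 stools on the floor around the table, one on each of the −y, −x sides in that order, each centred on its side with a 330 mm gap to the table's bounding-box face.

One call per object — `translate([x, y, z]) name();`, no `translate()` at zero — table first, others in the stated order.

table();
translate([0, 0, 728]) open_box();
translate([641, -593, 0]) stool();
translate([-677, 143, 0]) stool();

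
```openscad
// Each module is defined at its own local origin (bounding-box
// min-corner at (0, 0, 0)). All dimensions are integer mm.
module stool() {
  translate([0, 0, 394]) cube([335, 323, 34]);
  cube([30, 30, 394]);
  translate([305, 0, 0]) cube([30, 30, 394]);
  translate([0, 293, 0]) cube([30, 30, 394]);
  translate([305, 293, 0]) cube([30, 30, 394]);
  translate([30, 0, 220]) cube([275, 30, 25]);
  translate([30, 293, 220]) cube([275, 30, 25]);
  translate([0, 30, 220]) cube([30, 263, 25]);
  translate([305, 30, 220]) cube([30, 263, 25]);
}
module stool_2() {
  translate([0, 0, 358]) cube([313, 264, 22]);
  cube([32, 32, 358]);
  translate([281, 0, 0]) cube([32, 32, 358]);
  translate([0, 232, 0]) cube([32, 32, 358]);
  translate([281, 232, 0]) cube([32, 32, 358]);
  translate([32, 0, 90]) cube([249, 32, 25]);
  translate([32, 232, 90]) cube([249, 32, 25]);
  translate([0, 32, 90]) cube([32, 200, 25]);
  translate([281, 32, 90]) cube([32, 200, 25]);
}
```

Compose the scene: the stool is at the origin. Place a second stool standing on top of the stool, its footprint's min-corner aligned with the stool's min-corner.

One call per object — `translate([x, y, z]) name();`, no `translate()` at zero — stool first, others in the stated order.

stool();
translate([0, 0, 428]) stool_2();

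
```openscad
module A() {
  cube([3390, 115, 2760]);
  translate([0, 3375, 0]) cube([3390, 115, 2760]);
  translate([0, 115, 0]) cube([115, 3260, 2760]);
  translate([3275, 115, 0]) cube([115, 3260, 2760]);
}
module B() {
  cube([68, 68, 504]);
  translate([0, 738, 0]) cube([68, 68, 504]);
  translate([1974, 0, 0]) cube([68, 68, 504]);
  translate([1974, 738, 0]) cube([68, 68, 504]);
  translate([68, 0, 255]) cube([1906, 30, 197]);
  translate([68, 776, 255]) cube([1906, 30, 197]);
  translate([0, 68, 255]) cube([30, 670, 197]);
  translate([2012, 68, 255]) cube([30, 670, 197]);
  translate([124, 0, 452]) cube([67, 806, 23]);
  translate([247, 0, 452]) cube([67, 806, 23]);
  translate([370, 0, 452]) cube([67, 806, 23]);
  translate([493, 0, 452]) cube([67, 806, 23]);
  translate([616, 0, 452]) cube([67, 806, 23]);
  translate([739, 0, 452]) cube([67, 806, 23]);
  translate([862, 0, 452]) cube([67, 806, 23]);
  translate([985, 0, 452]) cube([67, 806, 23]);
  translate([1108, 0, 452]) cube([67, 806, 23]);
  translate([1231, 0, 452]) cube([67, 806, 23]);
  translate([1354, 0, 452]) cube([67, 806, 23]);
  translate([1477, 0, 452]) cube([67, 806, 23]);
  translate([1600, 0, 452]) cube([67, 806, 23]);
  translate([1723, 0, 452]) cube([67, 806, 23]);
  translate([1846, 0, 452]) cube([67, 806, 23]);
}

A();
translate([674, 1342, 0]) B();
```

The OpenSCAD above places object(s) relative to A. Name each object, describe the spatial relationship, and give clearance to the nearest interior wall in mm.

Clearances: x = 559, y = 1227; minimum 559 mm.

A is a house frame. B is a bed frame. The bed frame sits inside the house frame, centred. The clearance to the nearest interior wall is 559 mm.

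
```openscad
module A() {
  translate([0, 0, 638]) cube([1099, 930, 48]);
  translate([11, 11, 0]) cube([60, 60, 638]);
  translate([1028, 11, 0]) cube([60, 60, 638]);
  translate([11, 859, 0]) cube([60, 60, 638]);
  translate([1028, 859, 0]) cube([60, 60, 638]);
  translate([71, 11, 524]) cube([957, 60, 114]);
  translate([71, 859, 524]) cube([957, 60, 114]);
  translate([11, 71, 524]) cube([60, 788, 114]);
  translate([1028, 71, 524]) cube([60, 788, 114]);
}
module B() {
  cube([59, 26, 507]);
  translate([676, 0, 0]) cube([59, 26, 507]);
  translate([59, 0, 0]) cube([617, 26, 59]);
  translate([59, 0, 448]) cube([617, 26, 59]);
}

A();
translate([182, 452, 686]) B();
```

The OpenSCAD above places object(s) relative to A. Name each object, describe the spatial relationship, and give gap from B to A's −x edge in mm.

A is a table. B is a picture frame. The picture frame is on top of the table, centred. The gap from the picture frame to the table's −x edge is 182 mm.

The picture frame's min-x is at 182; the table's min-x is 0; gap = 182 mm.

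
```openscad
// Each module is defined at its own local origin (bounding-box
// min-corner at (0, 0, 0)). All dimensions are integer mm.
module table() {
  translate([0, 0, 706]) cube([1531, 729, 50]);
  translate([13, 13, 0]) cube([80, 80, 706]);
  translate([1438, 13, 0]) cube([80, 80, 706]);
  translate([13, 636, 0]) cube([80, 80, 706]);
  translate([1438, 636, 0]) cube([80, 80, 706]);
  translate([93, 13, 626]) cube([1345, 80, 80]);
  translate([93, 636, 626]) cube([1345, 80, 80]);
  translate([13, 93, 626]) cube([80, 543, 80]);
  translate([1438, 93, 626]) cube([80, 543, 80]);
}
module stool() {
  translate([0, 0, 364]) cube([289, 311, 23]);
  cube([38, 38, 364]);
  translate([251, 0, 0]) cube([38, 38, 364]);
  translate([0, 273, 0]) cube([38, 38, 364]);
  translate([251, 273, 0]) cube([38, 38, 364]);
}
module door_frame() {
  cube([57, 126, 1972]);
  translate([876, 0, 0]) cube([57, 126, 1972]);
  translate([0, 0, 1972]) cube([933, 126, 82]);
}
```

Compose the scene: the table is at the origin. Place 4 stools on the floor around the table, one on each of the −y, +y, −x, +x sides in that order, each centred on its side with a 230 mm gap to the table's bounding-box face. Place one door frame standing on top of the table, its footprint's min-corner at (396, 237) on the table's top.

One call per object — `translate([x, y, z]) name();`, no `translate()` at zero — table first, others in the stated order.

table();
translate([621, -541, 0]) stool();
translate([621, 959, 0]) stool();
translate([-519, 209, 0]) stool();
translate([1761, 209, 0]) stool();
translate([396, 237, 756]) door_frame();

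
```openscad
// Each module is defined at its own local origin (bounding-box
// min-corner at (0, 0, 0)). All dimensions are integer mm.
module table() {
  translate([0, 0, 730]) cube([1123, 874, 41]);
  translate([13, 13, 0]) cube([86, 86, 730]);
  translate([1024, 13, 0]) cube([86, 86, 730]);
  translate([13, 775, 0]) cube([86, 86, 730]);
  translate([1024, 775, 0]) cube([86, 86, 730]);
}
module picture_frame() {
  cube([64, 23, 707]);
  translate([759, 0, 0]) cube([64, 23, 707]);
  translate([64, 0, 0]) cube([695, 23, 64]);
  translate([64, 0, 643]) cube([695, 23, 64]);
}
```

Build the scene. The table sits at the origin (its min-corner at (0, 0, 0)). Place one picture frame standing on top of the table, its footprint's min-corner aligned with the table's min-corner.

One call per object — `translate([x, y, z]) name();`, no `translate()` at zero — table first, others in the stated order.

table();
translate([0, 0, 771]) picture_frame();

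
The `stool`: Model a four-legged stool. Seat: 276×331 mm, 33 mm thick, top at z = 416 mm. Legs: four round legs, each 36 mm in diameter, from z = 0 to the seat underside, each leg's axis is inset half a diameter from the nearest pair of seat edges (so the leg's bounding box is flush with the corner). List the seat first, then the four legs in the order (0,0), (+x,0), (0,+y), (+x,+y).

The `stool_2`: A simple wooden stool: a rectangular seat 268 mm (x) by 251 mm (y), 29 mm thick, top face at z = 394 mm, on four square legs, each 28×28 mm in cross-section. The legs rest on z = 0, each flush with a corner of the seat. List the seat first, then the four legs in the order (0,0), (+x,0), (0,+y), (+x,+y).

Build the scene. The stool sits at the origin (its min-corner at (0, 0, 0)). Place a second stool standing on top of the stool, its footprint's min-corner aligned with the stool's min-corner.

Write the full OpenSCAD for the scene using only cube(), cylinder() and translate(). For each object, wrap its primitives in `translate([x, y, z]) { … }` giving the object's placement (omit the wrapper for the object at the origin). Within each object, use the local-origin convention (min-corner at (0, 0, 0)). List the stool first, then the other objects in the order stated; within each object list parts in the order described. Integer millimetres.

translate([0, 0, 383]) cube([276, 331, 33]);
translate([18, 18, 0]) cylinder(h = 383, r = 18);
translate([258, 18, 0]) cylinder(h = 383, r = 18);
translate([18, 313, 0]) cylinder(h = 383, r = 18);
translate([258, 313, 0]) cylinder(h = 383, r = 18);
translate([0, 0, 416]) {
  translate([0, 0, 365]) cube([268, 251, 29]);
  cube([28, 28, 365]);
  translate([240, 0, 0]) cube([28, 28, 365]);
  translate([0, 223, 0]) cube([28, 28, 365]);
  translate([240, 223, 0]) cube([28, 28, 365]);
}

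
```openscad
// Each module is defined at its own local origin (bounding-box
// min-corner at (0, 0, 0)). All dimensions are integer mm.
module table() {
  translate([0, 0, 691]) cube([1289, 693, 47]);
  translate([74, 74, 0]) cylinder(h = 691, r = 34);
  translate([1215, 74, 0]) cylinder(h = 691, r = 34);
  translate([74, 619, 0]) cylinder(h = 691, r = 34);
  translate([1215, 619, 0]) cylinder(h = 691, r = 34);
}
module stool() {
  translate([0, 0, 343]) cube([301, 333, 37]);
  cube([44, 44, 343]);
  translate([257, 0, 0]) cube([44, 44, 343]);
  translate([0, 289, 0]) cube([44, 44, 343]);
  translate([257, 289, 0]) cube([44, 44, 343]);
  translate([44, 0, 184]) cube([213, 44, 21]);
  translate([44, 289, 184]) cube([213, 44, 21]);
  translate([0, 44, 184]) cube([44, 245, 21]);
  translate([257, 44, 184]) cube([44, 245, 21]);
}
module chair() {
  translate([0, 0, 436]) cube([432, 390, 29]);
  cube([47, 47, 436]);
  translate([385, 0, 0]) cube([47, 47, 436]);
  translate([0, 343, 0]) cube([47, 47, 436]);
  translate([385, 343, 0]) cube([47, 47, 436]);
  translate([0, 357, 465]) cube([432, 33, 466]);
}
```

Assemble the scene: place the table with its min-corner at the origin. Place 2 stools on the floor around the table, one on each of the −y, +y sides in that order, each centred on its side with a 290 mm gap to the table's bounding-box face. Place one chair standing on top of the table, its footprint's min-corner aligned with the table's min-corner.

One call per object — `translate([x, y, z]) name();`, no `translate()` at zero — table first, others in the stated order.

table();
translate([494, -623, 0]) stool();
translate([494, 983, 0]) stool();
translate([0, 0, 738]) chair();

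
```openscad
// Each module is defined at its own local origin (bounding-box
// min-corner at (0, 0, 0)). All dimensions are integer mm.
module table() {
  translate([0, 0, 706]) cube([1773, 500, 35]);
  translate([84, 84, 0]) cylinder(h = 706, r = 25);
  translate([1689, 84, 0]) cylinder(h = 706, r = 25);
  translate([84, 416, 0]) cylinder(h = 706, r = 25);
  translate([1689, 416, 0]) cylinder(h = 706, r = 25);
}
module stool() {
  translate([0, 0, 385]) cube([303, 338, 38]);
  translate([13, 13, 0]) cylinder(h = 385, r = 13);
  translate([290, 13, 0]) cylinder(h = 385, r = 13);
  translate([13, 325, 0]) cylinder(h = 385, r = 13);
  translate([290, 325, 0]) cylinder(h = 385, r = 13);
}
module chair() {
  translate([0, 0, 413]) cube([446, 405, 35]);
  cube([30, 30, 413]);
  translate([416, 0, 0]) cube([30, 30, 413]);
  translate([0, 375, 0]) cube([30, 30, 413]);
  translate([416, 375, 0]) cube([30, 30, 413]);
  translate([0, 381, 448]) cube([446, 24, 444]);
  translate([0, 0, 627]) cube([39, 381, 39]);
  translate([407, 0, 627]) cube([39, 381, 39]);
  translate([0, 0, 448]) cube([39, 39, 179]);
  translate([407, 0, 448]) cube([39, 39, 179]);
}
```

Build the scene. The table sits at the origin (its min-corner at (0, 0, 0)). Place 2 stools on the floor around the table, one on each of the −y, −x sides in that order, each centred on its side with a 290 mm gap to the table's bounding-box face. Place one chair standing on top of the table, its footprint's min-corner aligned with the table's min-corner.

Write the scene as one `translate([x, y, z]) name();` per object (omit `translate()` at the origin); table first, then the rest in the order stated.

table();
translate([735, -628, 0]) stool();
translate([-593, 81, 0]) stool();
translate([0, 0, 741]) chair();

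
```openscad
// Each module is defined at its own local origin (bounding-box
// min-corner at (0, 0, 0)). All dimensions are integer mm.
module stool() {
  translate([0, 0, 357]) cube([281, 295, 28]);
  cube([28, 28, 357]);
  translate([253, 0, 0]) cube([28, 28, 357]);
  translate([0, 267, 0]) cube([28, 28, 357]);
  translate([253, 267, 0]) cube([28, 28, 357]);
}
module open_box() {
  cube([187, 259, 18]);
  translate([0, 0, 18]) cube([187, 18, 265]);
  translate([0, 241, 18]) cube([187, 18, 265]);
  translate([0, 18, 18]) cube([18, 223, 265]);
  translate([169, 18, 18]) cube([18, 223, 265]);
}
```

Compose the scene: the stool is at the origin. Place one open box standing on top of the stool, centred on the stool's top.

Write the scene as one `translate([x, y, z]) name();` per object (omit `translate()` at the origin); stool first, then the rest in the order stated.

stool();
translate([47, 18, 385]) open_box();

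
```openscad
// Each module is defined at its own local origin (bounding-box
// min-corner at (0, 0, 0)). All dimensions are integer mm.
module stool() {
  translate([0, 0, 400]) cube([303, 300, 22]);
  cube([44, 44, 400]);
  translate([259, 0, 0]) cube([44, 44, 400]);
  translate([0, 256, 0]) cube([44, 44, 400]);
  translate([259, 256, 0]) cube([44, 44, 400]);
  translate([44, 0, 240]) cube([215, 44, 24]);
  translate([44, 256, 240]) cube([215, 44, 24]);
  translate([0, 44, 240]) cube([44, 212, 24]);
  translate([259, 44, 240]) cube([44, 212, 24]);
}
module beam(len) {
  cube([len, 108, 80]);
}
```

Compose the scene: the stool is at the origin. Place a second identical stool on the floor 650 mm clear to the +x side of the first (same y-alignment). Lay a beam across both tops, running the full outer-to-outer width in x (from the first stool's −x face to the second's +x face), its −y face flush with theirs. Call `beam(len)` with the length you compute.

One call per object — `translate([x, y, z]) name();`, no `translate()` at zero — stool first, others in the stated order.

stool();
translate([953, 0, 0]) stool();
translate([0, 0, 422]) beam(1256);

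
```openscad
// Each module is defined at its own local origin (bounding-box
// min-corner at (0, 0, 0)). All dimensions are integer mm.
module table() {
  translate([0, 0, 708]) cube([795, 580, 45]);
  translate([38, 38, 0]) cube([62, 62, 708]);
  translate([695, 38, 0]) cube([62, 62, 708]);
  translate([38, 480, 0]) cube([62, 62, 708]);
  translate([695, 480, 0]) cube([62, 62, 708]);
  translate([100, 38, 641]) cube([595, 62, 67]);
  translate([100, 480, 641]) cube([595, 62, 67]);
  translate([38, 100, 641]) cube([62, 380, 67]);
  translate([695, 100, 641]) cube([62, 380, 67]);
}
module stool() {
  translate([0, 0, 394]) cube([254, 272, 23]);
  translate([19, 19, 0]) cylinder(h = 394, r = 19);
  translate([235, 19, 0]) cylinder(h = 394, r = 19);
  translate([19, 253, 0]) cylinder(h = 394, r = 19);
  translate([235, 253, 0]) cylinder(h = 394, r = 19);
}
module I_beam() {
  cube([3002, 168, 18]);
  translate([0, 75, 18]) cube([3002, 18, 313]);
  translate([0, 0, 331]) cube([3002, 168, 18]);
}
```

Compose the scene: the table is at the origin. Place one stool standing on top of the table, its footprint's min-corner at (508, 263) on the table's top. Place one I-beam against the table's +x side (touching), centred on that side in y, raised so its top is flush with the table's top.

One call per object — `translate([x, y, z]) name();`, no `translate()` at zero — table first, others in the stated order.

table();
translate([508, 263, 753]) stool();
translate([795, 206, 404]) I_beam();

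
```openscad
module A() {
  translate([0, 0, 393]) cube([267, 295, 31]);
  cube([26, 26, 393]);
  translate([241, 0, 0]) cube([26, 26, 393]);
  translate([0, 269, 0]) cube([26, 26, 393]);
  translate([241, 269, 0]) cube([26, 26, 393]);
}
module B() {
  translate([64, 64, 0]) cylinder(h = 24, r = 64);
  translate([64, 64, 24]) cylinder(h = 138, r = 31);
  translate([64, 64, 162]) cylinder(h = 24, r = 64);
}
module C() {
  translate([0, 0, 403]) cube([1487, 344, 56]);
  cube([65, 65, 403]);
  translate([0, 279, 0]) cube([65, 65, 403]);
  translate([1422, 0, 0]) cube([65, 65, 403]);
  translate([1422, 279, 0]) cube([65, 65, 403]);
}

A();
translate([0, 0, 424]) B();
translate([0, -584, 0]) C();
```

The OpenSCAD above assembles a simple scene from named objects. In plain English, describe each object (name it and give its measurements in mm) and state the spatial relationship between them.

A is a four-legged stool. The seat is 267×295 mm, 31 mm thick, top at z = 424 mm. It stands on four square legs, each 26×26 mm in cross-section, from z = 0 to the seat underside, each flush with a corner of the seat.

B is a spool: two coaxial disc flanges of radius 64 mm and thickness 24 mm, joined by a core cylinder of radius 31 mm and height 138 mm. The lower flange rests on z = 0 and the three cylinders share a vertical axis.

C is a long wooden bench with a 1487 mm (x) × 344 mm (y) seat, 56 mm thick, its top surface 459 mm above the floor. Four 65 mm square legs at the seat corners, flush with the edges, run from z = 0 to the seat underside.

The spool is on top of the stool. The bench is on the floor beside the stool on its −y side.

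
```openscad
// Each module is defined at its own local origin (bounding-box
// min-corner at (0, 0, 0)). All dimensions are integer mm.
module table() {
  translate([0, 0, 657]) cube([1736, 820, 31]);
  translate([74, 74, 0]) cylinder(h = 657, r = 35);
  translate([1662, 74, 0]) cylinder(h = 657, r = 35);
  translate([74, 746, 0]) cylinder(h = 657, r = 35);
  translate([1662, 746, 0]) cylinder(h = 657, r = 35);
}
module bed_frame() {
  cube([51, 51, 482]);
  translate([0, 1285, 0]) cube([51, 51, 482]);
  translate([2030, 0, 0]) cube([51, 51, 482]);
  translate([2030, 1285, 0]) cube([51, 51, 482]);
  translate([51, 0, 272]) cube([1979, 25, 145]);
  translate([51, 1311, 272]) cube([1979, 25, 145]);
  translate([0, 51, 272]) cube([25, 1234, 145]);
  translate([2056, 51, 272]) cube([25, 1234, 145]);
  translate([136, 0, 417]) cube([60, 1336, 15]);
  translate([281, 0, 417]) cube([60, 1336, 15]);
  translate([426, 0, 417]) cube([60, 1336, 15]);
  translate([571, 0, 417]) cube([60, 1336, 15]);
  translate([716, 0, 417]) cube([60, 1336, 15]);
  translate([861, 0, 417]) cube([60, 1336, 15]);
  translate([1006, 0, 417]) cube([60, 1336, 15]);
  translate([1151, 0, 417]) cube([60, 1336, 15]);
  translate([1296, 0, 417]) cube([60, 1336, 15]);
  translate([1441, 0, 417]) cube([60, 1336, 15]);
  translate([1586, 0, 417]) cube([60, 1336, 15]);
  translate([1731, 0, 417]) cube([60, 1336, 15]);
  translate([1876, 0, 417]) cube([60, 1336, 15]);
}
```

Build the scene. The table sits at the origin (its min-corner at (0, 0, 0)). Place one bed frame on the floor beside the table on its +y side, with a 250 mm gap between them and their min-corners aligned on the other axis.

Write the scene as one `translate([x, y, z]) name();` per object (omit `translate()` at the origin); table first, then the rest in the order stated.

table();
translate([0, 1070, 0]) bed_frame();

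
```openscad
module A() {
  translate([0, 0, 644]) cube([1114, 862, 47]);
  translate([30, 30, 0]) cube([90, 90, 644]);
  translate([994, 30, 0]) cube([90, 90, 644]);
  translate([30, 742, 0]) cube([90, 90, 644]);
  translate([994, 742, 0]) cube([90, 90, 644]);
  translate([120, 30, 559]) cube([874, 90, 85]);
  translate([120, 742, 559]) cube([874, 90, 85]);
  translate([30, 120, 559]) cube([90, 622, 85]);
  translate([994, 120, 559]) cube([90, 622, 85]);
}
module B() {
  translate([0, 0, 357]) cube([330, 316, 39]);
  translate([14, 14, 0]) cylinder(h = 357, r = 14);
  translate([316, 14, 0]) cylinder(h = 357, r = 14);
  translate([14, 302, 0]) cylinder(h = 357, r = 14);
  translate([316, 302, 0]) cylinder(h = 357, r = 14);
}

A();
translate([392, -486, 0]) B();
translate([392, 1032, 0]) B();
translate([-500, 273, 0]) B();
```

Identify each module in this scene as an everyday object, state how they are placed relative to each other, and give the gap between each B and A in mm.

Each stool's nearest face is 170 mm from the table's bounding box.

A is a table. B is a stool. Three stools sit around the table at the −y, +y, −x sides. The gap between each stool and the table is 170 mm.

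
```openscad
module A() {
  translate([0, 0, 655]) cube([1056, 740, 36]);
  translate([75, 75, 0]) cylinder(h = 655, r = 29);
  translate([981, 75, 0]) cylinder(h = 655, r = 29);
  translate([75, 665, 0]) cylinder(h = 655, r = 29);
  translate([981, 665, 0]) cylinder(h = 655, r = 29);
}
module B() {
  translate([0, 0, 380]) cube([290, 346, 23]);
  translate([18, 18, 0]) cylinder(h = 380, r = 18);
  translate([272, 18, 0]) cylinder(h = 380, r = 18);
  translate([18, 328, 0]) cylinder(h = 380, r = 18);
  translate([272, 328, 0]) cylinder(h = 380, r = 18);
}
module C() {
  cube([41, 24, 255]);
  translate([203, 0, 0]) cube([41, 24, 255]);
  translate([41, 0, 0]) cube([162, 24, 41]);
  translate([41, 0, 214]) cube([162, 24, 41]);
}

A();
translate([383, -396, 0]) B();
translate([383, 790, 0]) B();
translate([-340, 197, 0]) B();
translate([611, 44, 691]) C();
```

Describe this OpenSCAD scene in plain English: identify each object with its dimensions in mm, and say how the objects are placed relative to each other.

A is a table: top 1056 mm (x) × 740 mm (y), 36 mm thick, upper face at z = 691 mm, on four round legs of 58 mm diameter, each leg's bounding box inset 46 mm from the nearest pair of top edges, running from z = 0 to the bottom of the top.

B is a simple wooden stool: a rectangular seat 290 mm (x) by 346 mm (y), 23 mm thick, top face at z = 403 mm, on four round legs, each 36 mm in diameter. The legs rest on z = 0, each leg's axis is inset half a diameter from the nearest pair of seat edges (so the leg's bounding box is flush with the corner).

C is a picture frame with a 162×173 mm rectangular opening (x by z) and a uniform 41 mm border on every side. Frame depth is 24 mm along y. It is built from two vertical stiles running the full outside height and two horizontal rails spanning the gap between the stiles.

Three stools sit around the table at the −y, +y, −x sides. The picture frame is on top of the table.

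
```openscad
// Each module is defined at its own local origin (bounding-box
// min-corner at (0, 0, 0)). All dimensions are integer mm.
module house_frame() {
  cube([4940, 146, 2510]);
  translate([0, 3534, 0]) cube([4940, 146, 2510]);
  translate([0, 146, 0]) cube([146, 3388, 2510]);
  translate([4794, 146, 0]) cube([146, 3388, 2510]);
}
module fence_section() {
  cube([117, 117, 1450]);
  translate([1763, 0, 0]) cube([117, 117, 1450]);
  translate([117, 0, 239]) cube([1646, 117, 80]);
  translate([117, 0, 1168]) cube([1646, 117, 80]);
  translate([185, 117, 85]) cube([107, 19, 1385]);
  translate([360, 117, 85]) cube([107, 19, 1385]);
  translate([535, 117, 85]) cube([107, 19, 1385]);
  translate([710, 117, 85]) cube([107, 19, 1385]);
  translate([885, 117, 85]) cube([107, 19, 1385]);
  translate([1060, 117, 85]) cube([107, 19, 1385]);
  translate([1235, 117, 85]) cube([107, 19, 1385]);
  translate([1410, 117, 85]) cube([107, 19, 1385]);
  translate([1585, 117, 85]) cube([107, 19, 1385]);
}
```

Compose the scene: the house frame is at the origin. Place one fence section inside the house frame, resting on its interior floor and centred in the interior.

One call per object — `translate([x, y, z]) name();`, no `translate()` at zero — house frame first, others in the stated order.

house_frame();
translate([1530, 1772, 0]) fence_section();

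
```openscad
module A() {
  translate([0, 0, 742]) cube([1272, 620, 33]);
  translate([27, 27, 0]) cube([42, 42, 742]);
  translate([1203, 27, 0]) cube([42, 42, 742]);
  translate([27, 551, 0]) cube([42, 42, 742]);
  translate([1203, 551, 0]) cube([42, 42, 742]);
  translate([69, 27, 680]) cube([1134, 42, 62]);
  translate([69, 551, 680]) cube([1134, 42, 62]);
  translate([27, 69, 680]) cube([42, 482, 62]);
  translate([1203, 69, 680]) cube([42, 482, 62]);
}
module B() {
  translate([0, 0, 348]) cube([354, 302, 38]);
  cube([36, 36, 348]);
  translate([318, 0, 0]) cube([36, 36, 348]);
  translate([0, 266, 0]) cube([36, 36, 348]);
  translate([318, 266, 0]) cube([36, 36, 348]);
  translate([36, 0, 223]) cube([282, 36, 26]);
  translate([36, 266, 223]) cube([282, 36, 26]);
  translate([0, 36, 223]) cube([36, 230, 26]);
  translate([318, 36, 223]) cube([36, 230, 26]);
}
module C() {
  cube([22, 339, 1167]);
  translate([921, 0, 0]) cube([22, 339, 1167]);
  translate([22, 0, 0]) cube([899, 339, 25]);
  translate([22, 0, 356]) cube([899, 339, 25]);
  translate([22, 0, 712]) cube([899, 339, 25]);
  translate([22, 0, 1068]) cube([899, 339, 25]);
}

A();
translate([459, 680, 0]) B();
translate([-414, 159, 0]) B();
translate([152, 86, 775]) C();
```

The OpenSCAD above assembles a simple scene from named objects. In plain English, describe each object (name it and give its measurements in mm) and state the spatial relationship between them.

A is a table: top 1272 mm (x) × 620 mm (y), 33 mm thick, upper face at z = 775 mm, on four 42×42 mm square legs, each inset 27 mm from the nearest pair of top edges, running from z = 0 to the bottom of the top. Four apron rails, 42 mm thick and 62 mm tall, run between adjacent legs with their top edges flush with the underside of the top and their outer faces flush with the legs' outer faces.

B is a simple wooden stool: a rectangular seat 354 mm (x) by 302 mm (y), 38 mm thick, top face at z = 386 mm, on four square legs, each 36×36 mm in cross-section. The legs rest on z = 0, each flush with a corner of the seat. Four stretchers, 36 mm wide and 26 mm tall, connect adjacent legs with their undersides at z = 223 mm, each running between the inner faces of the legs it joins and aligned with the legs' outer faces on the other axis.

C is an open bookshelf. Two side panels, each 22 mm thick, 339 mm deep and 1167 mm tall, stand 943 mm apart (outside-to-outside). Between them sit 4 shelves, each 25 mm thick and 339 mm deep, spanning the full gap between the sides. The bottom shelf rests on the floor (its underside at z = 0) and the clear gap between one shelf's top and the next shelf's underside is 331 mm.

Two stools sit around the table at the +y, −x sides. The bookshelf is on top of the table.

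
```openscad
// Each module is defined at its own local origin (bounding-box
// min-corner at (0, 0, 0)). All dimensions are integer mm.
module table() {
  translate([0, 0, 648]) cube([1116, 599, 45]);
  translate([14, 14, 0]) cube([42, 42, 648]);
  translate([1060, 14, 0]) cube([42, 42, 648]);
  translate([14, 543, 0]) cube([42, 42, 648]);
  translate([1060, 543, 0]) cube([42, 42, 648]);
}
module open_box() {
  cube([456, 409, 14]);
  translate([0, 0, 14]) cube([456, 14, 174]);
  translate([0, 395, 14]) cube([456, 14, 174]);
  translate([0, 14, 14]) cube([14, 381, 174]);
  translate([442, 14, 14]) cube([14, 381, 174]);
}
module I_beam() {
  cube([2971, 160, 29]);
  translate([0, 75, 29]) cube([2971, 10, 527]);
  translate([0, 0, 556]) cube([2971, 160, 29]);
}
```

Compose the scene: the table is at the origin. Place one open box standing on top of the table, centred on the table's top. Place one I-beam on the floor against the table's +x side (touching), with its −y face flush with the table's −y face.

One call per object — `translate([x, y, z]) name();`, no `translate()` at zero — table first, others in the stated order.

table();
translate([330, 95, 693]) open_box();
translate([1116, 0, 0]) I_beam();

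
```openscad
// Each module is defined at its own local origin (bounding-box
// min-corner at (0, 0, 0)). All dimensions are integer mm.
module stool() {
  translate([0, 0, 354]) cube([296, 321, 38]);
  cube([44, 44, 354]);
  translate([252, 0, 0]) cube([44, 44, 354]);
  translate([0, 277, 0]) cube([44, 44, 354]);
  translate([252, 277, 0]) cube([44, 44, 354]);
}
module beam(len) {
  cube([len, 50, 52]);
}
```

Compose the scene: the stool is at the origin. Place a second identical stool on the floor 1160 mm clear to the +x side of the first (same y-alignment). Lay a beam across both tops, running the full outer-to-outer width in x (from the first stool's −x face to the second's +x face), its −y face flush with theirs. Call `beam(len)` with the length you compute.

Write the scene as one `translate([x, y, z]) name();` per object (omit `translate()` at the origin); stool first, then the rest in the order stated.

stool();
translate([1456, 0, 0]) stool();
translate([0, 0, 392]) beam(1752);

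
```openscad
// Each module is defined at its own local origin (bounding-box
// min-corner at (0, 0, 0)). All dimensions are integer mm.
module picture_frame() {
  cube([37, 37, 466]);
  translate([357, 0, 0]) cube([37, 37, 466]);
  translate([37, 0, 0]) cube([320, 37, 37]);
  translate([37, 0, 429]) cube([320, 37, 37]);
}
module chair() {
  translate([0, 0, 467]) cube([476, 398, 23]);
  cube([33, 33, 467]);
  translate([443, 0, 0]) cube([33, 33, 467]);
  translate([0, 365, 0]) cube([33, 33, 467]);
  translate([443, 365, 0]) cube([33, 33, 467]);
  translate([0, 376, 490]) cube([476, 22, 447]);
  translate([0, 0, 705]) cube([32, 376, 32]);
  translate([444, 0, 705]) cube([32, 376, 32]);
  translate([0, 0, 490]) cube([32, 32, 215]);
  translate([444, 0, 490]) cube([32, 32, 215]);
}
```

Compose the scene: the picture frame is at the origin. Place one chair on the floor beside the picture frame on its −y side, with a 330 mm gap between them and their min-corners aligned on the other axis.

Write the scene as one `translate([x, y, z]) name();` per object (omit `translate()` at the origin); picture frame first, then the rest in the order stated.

picture_frame();
translate([0, -728, 0]) chair();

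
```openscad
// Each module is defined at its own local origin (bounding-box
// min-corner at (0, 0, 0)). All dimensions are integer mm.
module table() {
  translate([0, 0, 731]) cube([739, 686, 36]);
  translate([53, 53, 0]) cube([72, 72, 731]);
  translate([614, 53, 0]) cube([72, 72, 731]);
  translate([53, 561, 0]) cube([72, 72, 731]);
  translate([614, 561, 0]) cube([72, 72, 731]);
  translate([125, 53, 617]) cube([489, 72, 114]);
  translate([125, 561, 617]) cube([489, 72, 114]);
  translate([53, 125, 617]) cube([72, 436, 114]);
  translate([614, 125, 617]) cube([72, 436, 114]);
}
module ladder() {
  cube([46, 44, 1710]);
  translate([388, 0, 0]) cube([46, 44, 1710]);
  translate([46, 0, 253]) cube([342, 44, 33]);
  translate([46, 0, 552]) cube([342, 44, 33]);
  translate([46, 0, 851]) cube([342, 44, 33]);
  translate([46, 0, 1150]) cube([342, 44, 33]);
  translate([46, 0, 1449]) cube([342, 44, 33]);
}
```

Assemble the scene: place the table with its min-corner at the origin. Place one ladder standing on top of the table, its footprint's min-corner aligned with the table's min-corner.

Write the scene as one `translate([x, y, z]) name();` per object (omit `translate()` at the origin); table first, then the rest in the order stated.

table();
translate([0, 0, 767]) ladder();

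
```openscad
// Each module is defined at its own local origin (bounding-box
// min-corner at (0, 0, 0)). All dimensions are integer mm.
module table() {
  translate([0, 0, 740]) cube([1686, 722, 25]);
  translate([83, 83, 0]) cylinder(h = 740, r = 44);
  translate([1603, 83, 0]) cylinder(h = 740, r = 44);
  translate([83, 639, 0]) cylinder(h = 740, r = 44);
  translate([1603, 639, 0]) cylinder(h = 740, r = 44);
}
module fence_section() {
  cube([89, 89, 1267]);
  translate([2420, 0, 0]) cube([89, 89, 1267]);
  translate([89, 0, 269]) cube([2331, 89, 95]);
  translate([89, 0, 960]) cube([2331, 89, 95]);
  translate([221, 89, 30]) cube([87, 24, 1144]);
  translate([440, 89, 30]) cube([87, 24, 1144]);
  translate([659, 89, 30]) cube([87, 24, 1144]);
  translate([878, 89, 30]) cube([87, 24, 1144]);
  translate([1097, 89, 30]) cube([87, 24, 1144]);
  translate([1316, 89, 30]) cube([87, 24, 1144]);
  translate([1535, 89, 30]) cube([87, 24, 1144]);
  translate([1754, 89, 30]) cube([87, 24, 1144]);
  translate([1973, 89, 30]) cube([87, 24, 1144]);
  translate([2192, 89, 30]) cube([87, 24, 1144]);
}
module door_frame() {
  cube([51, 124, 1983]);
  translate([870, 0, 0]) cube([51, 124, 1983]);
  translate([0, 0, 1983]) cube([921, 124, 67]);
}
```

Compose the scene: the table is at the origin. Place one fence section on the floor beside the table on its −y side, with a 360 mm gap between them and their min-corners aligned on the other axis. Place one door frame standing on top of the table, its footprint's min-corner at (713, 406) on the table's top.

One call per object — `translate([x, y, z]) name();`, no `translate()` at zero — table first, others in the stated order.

table();
translate([0, -473, 0]) fence_section();
translate([713, 406, 765]) door_frame();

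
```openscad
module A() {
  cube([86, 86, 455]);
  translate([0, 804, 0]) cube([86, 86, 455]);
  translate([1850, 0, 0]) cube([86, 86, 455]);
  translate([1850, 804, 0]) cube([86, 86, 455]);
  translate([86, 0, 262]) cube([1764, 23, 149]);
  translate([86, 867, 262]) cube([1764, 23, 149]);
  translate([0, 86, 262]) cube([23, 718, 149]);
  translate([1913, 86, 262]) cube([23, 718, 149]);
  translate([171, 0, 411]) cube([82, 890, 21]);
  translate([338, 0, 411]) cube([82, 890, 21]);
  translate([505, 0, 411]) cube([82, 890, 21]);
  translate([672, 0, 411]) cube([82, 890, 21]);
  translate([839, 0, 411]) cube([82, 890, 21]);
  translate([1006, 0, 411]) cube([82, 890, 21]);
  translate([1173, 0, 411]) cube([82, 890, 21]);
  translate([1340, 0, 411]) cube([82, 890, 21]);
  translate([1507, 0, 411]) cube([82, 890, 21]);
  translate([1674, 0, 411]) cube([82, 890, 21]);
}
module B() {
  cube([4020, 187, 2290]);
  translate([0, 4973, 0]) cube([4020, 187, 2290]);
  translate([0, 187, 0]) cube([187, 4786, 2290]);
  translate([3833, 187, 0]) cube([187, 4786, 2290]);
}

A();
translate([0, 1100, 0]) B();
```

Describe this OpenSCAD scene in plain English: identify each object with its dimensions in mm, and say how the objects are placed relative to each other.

A is a bed frame 1936 mm long (x) by 890 mm wide (y). Four 86×86 mm corner posts, 455 mm tall, at the corners of the footprint. Four rails of 23 mm thickness and 149 mm height run between adjacent posts with their undersides at z = 262 mm, their outer faces flush with the outside of the frame (the two x-running rails run between the posts' inner faces; the two y-running rails run between the posts' inner faces). 10 slats, each 82 mm wide (x) and 21 mm thick, lie across the top of the two x-running rails, running the full 890 mm width of the frame in y; the slats are evenly spaced along x between the inner faces of the end posts with equal gaps (rounded down to the nearest mm) at the −x end and between each pair — any rounding remainder accumulates at the +x end.

B is a box-shaped house frame (walls only): outside footprint 4020×5160 mm, wall height 2290 mm, wall thickness 187 mm. The two y-facing walls run the full x-width; the two x-facing walls fit between the inner faces of the y-facing walls.

The house frame is on the floor beside the bed frame on its +y side.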